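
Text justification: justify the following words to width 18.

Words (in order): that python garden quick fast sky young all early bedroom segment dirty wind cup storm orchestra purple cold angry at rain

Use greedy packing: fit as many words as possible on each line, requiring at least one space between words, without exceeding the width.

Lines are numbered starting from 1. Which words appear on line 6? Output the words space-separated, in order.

Line 1: ['that', 'python', 'garden'] (min_width=18, slack=0)
Line 2: ['quick', 'fast', 'sky'] (min_width=14, slack=4)
Line 3: ['young', 'all', 'early'] (min_width=15, slack=3)
Line 4: ['bedroom', 'segment'] (min_width=15, slack=3)
Line 5: ['dirty', 'wind', 'cup'] (min_width=14, slack=4)
Line 6: ['storm', 'orchestra'] (min_width=15, slack=3)
Line 7: ['purple', 'cold', 'angry'] (min_width=17, slack=1)
Line 8: ['at', 'rain'] (min_width=7, slack=11)

Answer: storm orchestra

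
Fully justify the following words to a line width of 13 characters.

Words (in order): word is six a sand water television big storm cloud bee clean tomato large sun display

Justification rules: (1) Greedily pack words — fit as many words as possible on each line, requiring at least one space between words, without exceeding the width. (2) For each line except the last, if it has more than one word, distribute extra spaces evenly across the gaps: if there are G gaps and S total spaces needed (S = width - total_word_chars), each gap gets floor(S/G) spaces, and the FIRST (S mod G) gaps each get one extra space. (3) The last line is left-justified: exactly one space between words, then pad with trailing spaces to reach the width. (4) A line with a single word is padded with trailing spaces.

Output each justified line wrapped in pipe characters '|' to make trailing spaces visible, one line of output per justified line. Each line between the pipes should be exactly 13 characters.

Answer: |word is six a|
|sand    water|
|television   |
|big     storm|
|cloud     bee|
|clean  tomato|
|large     sun|
|display      |

Derivation:
Line 1: ['word', 'is', 'six', 'a'] (min_width=13, slack=0)
Line 2: ['sand', 'water'] (min_width=10, slack=3)
Line 3: ['television'] (min_width=10, slack=3)
Line 4: ['big', 'storm'] (min_width=9, slack=4)
Line 5: ['cloud', 'bee'] (min_width=9, slack=4)
Line 6: ['clean', 'tomato'] (min_width=12, slack=1)
Line 7: ['large', 'sun'] (min_width=9, slack=4)
Line 8: ['display'] (min_width=7, slack=6)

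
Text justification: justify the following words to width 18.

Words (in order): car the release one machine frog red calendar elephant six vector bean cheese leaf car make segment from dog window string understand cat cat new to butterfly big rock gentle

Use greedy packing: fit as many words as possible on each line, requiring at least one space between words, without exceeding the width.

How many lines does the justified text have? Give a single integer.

Answer: 11

Derivation:
Line 1: ['car', 'the', 'release'] (min_width=15, slack=3)
Line 2: ['one', 'machine', 'frog'] (min_width=16, slack=2)
Line 3: ['red', 'calendar'] (min_width=12, slack=6)
Line 4: ['elephant', 'six'] (min_width=12, slack=6)
Line 5: ['vector', 'bean', 'cheese'] (min_width=18, slack=0)
Line 6: ['leaf', 'car', 'make'] (min_width=13, slack=5)
Line 7: ['segment', 'from', 'dog'] (min_width=16, slack=2)
Line 8: ['window', 'string'] (min_width=13, slack=5)
Line 9: ['understand', 'cat', 'cat'] (min_width=18, slack=0)
Line 10: ['new', 'to', 'butterfly'] (min_width=16, slack=2)
Line 11: ['big', 'rock', 'gentle'] (min_width=15, slack=3)
Total lines: 11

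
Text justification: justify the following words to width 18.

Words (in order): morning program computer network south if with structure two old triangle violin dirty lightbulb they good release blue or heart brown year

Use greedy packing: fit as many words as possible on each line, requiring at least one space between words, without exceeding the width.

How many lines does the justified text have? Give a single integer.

Answer: 9

Derivation:
Line 1: ['morning', 'program'] (min_width=15, slack=3)
Line 2: ['computer', 'network'] (min_width=16, slack=2)
Line 3: ['south', 'if', 'with'] (min_width=13, slack=5)
Line 4: ['structure', 'two', 'old'] (min_width=17, slack=1)
Line 5: ['triangle', 'violin'] (min_width=15, slack=3)
Line 6: ['dirty', 'lightbulb'] (min_width=15, slack=3)
Line 7: ['they', 'good', 'release'] (min_width=17, slack=1)
Line 8: ['blue', 'or', 'heart'] (min_width=13, slack=5)
Line 9: ['brown', 'year'] (min_width=10, slack=8)
Total lines: 9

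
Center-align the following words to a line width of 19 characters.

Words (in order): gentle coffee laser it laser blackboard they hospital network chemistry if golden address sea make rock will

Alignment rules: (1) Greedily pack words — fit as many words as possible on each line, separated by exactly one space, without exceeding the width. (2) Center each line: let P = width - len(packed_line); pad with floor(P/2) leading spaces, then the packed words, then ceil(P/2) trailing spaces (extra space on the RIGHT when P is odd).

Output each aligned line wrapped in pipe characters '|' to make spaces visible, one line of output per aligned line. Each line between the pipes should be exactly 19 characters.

Line 1: ['gentle', 'coffee', 'laser'] (min_width=19, slack=0)
Line 2: ['it', 'laser', 'blackboard'] (min_width=19, slack=0)
Line 3: ['they', 'hospital'] (min_width=13, slack=6)
Line 4: ['network', 'chemistry'] (min_width=17, slack=2)
Line 5: ['if', 'golden', 'address'] (min_width=17, slack=2)
Line 6: ['sea', 'make', 'rock', 'will'] (min_width=18, slack=1)

Answer: |gentle coffee laser|
|it laser blackboard|
|   they hospital   |
| network chemistry |
| if golden address |
|sea make rock will |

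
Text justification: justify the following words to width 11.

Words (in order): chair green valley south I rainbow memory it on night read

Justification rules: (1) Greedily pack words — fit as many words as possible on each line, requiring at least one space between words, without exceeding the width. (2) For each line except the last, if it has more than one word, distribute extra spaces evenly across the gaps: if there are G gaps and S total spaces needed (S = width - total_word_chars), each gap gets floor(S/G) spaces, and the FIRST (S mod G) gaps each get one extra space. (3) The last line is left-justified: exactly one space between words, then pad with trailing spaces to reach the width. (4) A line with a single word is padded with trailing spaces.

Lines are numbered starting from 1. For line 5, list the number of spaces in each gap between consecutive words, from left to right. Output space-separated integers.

Line 1: ['chair', 'green'] (min_width=11, slack=0)
Line 2: ['valley'] (min_width=6, slack=5)
Line 3: ['south', 'I'] (min_width=7, slack=4)
Line 4: ['rainbow'] (min_width=7, slack=4)
Line 5: ['memory', 'it'] (min_width=9, slack=2)
Line 6: ['on', 'night'] (min_width=8, slack=3)
Line 7: ['read'] (min_width=4, slack=7)

Answer: 3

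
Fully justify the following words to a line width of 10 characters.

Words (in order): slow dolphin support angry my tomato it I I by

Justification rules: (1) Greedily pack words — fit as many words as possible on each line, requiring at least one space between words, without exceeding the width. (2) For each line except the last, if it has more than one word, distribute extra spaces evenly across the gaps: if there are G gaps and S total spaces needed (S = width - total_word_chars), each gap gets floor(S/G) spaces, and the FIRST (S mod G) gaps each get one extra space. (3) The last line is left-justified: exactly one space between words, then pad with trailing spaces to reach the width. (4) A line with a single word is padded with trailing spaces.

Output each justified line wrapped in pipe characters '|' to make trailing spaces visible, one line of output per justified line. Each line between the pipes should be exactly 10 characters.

Answer: |slow      |
|dolphin   |
|support   |
|angry   my|
|tomato  it|
|I I by    |

Derivation:
Line 1: ['slow'] (min_width=4, slack=6)
Line 2: ['dolphin'] (min_width=7, slack=3)
Line 3: ['support'] (min_width=7, slack=3)
Line 4: ['angry', 'my'] (min_width=8, slack=2)
Line 5: ['tomato', 'it'] (min_width=9, slack=1)
Line 6: ['I', 'I', 'by'] (min_width=6, slack=4)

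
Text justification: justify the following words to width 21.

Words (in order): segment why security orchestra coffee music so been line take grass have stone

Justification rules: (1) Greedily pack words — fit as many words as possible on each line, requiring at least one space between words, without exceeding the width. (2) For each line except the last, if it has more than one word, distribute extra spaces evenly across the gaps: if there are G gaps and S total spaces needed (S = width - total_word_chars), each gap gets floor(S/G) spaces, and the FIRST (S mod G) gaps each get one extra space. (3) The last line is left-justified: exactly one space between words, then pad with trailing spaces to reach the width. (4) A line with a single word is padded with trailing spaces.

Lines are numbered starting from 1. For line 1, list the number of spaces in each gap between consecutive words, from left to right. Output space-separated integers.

Answer: 2 1

Derivation:
Line 1: ['segment', 'why', 'security'] (min_width=20, slack=1)
Line 2: ['orchestra', 'coffee'] (min_width=16, slack=5)
Line 3: ['music', 'so', 'been', 'line'] (min_width=18, slack=3)
Line 4: ['take', 'grass', 'have', 'stone'] (min_width=21, slack=0)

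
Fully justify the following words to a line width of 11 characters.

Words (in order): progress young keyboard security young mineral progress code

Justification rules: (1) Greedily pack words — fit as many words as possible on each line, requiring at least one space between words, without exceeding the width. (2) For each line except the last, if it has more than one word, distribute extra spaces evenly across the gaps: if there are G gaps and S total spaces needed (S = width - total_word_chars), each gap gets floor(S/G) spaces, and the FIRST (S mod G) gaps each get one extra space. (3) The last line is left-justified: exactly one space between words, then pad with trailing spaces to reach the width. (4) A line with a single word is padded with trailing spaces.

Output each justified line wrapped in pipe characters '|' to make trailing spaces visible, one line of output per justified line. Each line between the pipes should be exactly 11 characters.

Line 1: ['progress'] (min_width=8, slack=3)
Line 2: ['young'] (min_width=5, slack=6)
Line 3: ['keyboard'] (min_width=8, slack=3)
Line 4: ['security'] (min_width=8, slack=3)
Line 5: ['young'] (min_width=5, slack=6)
Line 6: ['mineral'] (min_width=7, slack=4)
Line 7: ['progress'] (min_width=8, slack=3)
Line 8: ['code'] (min_width=4, slack=7)

Answer: |progress   |
|young      |
|keyboard   |
|security   |
|young      |
|mineral    |
|progress   |
|code       |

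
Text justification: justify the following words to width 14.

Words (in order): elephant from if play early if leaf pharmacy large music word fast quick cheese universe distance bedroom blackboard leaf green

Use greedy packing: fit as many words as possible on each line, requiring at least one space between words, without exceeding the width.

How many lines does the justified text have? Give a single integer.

Answer: 12

Derivation:
Line 1: ['elephant', 'from'] (min_width=13, slack=1)
Line 2: ['if', 'play', 'early'] (min_width=13, slack=1)
Line 3: ['if', 'leaf'] (min_width=7, slack=7)
Line 4: ['pharmacy', 'large'] (min_width=14, slack=0)
Line 5: ['music', 'word'] (min_width=10, slack=4)
Line 6: ['fast', 'quick'] (min_width=10, slack=4)
Line 7: ['cheese'] (min_width=6, slack=8)
Line 8: ['universe'] (min_width=8, slack=6)
Line 9: ['distance'] (min_width=8, slack=6)
Line 10: ['bedroom'] (min_width=7, slack=7)
Line 11: ['blackboard'] (min_width=10, slack=4)
Line 12: ['leaf', 'green'] (min_width=10, slack=4)
Total lines: 12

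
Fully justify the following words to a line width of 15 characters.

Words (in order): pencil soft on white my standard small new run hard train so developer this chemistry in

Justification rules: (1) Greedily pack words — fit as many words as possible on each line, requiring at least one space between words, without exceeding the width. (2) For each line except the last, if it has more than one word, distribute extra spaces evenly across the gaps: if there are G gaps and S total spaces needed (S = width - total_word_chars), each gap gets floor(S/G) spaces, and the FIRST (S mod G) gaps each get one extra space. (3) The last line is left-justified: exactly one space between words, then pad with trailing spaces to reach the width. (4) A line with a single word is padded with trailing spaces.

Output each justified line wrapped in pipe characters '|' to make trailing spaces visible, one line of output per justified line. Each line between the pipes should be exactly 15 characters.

Line 1: ['pencil', 'soft', 'on'] (min_width=14, slack=1)
Line 2: ['white', 'my'] (min_width=8, slack=7)
Line 3: ['standard', 'small'] (min_width=14, slack=1)
Line 4: ['new', 'run', 'hard'] (min_width=12, slack=3)
Line 5: ['train', 'so'] (min_width=8, slack=7)
Line 6: ['developer', 'this'] (min_width=14, slack=1)
Line 7: ['chemistry', 'in'] (min_width=12, slack=3)

Answer: |pencil  soft on|
|white        my|
|standard  small|
|new   run  hard|
|train        so|
|developer  this|
|chemistry in   |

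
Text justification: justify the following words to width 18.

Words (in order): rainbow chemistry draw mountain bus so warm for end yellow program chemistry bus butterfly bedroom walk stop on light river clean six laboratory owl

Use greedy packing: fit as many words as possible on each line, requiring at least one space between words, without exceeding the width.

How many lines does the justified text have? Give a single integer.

Line 1: ['rainbow', 'chemistry'] (min_width=17, slack=1)
Line 2: ['draw', 'mountain', 'bus'] (min_width=17, slack=1)
Line 3: ['so', 'warm', 'for', 'end'] (min_width=15, slack=3)
Line 4: ['yellow', 'program'] (min_width=14, slack=4)
Line 5: ['chemistry', 'bus'] (min_width=13, slack=5)
Line 6: ['butterfly', 'bedroom'] (min_width=17, slack=1)
Line 7: ['walk', 'stop', 'on', 'light'] (min_width=18, slack=0)
Line 8: ['river', 'clean', 'six'] (min_width=15, slack=3)
Line 9: ['laboratory', 'owl'] (min_width=14, slack=4)
Total lines: 9

Answer: 9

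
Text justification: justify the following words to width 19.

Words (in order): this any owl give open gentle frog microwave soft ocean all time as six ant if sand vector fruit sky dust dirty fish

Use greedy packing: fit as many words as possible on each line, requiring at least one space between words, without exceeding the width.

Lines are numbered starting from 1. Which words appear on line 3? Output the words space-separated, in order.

Line 1: ['this', 'any', 'owl', 'give'] (min_width=17, slack=2)
Line 2: ['open', 'gentle', 'frog'] (min_width=16, slack=3)
Line 3: ['microwave', 'soft'] (min_width=14, slack=5)
Line 4: ['ocean', 'all', 'time', 'as'] (min_width=17, slack=2)
Line 5: ['six', 'ant', 'if', 'sand'] (min_width=15, slack=4)
Line 6: ['vector', 'fruit', 'sky'] (min_width=16, slack=3)
Line 7: ['dust', 'dirty', 'fish'] (min_width=15, slack=4)

Answer: microwave soft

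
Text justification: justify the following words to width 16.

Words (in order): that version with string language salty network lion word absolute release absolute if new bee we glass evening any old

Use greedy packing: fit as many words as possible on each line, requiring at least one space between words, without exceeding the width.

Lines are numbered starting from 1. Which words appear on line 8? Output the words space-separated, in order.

Line 1: ['that', 'version'] (min_width=12, slack=4)
Line 2: ['with', 'string'] (min_width=11, slack=5)
Line 3: ['language', 'salty'] (min_width=14, slack=2)
Line 4: ['network', 'lion'] (min_width=12, slack=4)
Line 5: ['word', 'absolute'] (min_width=13, slack=3)
Line 6: ['release', 'absolute'] (min_width=16, slack=0)
Line 7: ['if', 'new', 'bee', 'we'] (min_width=13, slack=3)
Line 8: ['glass', 'evening'] (min_width=13, slack=3)
Line 9: ['any', 'old'] (min_width=7, slack=9)

Answer: glass evening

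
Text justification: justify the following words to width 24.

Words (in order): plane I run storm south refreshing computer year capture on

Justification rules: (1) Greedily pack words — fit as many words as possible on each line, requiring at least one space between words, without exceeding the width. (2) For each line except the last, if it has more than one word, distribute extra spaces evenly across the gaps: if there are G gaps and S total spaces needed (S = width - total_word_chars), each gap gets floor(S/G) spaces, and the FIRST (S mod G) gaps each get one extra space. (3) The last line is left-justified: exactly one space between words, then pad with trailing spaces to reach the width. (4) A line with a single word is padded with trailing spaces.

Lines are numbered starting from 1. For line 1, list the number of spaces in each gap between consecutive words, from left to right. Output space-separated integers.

Answer: 2 1 1 1

Derivation:
Line 1: ['plane', 'I', 'run', 'storm', 'south'] (min_width=23, slack=1)
Line 2: ['refreshing', 'computer', 'year'] (min_width=24, slack=0)
Line 3: ['capture', 'on'] (min_width=10, slack=14)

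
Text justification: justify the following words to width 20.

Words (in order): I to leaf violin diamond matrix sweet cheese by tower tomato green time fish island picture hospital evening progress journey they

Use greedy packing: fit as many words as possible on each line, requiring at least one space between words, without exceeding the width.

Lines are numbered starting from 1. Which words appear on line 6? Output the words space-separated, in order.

Answer: hospital evening

Derivation:
Line 1: ['I', 'to', 'leaf', 'violin'] (min_width=16, slack=4)
Line 2: ['diamond', 'matrix', 'sweet'] (min_width=20, slack=0)
Line 3: ['cheese', 'by', 'tower'] (min_width=15, slack=5)
Line 4: ['tomato', 'green', 'time'] (min_width=17, slack=3)
Line 5: ['fish', 'island', 'picture'] (min_width=19, slack=1)
Line 6: ['hospital', 'evening'] (min_width=16, slack=4)
Line 7: ['progress', 'journey'] (min_width=16, slack=4)
Line 8: ['they'] (min_width=4, slack=16)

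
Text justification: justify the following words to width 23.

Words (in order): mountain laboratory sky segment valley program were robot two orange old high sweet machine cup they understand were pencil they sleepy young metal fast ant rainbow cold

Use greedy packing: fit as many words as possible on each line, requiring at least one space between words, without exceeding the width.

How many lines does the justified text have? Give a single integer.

Line 1: ['mountain', 'laboratory', 'sky'] (min_width=23, slack=0)
Line 2: ['segment', 'valley', 'program'] (min_width=22, slack=1)
Line 3: ['were', 'robot', 'two', 'orange'] (min_width=21, slack=2)
Line 4: ['old', 'high', 'sweet', 'machine'] (min_width=22, slack=1)
Line 5: ['cup', 'they', 'understand'] (min_width=19, slack=4)
Line 6: ['were', 'pencil', 'they', 'sleepy'] (min_width=23, slack=0)
Line 7: ['young', 'metal', 'fast', 'ant'] (min_width=20, slack=3)
Line 8: ['rainbow', 'cold'] (min_width=12, slack=11)
Total lines: 8

Answer: 8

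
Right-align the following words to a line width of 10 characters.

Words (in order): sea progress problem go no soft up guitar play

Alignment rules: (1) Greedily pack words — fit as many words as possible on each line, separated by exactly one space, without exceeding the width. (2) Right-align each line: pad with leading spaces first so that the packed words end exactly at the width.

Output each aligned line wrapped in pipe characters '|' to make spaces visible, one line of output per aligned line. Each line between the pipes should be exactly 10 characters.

Line 1: ['sea'] (min_width=3, slack=7)
Line 2: ['progress'] (min_width=8, slack=2)
Line 3: ['problem', 'go'] (min_width=10, slack=0)
Line 4: ['no', 'soft', 'up'] (min_width=10, slack=0)
Line 5: ['guitar'] (min_width=6, slack=4)
Line 6: ['play'] (min_width=4, slack=6)

Answer: |       sea|
|  progress|
|problem go|
|no soft up|
|    guitar|
|      play|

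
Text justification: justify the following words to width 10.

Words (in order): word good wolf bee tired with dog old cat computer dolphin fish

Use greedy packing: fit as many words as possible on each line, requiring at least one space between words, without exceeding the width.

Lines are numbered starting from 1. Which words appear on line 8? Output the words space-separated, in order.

Answer: fish

Derivation:
Line 1: ['word', 'good'] (min_width=9, slack=1)
Line 2: ['wolf', 'bee'] (min_width=8, slack=2)
Line 3: ['tired', 'with'] (min_width=10, slack=0)
Line 4: ['dog', 'old'] (min_width=7, slack=3)
Line 5: ['cat'] (min_width=3, slack=7)
Line 6: ['computer'] (min_width=8, slack=2)
Line 7: ['dolphin'] (min_width=7, slack=3)
Line 8: ['fish'] (min_width=4, slack=6)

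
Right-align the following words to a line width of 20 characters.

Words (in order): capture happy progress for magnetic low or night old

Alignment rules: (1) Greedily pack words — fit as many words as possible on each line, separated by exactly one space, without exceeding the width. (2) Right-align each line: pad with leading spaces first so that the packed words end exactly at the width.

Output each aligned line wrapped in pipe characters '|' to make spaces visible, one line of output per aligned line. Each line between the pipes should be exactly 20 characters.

Line 1: ['capture', 'happy'] (min_width=13, slack=7)
Line 2: ['progress', 'for'] (min_width=12, slack=8)
Line 3: ['magnetic', 'low', 'or'] (min_width=15, slack=5)
Line 4: ['night', 'old'] (min_width=9, slack=11)

Answer: |       capture happy|
|        progress for|
|     magnetic low or|
|           night old|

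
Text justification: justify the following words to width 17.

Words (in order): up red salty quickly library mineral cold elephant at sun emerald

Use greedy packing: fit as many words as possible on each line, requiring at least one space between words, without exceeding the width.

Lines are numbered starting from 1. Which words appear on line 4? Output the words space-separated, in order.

Line 1: ['up', 'red', 'salty'] (min_width=12, slack=5)
Line 2: ['quickly', 'library'] (min_width=15, slack=2)
Line 3: ['mineral', 'cold'] (min_width=12, slack=5)
Line 4: ['elephant', 'at', 'sun'] (min_width=15, slack=2)
Line 5: ['emerald'] (min_width=7, slack=10)

Answer: elephant at sun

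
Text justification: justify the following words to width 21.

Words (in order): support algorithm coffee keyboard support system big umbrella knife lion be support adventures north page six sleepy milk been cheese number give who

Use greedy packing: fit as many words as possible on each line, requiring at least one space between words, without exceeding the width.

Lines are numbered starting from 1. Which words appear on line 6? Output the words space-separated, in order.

Line 1: ['support', 'algorithm'] (min_width=17, slack=4)
Line 2: ['coffee', 'keyboard'] (min_width=15, slack=6)
Line 3: ['support', 'system', 'big'] (min_width=18, slack=3)
Line 4: ['umbrella', 'knife', 'lion'] (min_width=19, slack=2)
Line 5: ['be', 'support', 'adventures'] (min_width=21, slack=0)
Line 6: ['north', 'page', 'six', 'sleepy'] (min_width=21, slack=0)
Line 7: ['milk', 'been', 'cheese'] (min_width=16, slack=5)
Line 8: ['number', 'give', 'who'] (min_width=15, slack=6)

Answer: north page six sleepy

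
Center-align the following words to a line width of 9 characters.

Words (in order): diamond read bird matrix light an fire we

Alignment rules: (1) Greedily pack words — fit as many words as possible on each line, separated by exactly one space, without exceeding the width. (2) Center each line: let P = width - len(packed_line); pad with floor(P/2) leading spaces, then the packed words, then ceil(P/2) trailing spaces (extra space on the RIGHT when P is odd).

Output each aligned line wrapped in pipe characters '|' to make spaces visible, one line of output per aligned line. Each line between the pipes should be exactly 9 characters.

Answer: | diamond |
|read bird|
| matrix  |
|light an |
| fire we |

Derivation:
Line 1: ['diamond'] (min_width=7, slack=2)
Line 2: ['read', 'bird'] (min_width=9, slack=0)
Line 3: ['matrix'] (min_width=6, slack=3)
Line 4: ['light', 'an'] (min_width=8, slack=1)
Line 5: ['fire', 'we'] (min_width=7, slack=2)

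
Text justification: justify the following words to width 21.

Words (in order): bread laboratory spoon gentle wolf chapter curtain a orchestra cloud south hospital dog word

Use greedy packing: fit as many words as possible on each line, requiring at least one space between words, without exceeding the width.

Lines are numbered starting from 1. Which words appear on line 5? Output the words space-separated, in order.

Line 1: ['bread', 'laboratory'] (min_width=16, slack=5)
Line 2: ['spoon', 'gentle', 'wolf'] (min_width=17, slack=4)
Line 3: ['chapter', 'curtain', 'a'] (min_width=17, slack=4)
Line 4: ['orchestra', 'cloud', 'south'] (min_width=21, slack=0)
Line 5: ['hospital', 'dog', 'word'] (min_width=17, slack=4)

Answer: hospital dog word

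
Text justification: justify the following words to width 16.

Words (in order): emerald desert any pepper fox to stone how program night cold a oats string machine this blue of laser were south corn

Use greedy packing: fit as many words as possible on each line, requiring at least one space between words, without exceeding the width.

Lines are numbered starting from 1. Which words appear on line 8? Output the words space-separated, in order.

Answer: laser were south

Derivation:
Line 1: ['emerald', 'desert'] (min_width=14, slack=2)
Line 2: ['any', 'pepper', 'fox'] (min_width=14, slack=2)
Line 3: ['to', 'stone', 'how'] (min_width=12, slack=4)
Line 4: ['program', 'night'] (min_width=13, slack=3)
Line 5: ['cold', 'a', 'oats'] (min_width=11, slack=5)
Line 6: ['string', 'machine'] (min_width=14, slack=2)
Line 7: ['this', 'blue', 'of'] (min_width=12, slack=4)
Line 8: ['laser', 'were', 'south'] (min_width=16, slack=0)
Line 9: ['corn'] (min_width=4, slack=12)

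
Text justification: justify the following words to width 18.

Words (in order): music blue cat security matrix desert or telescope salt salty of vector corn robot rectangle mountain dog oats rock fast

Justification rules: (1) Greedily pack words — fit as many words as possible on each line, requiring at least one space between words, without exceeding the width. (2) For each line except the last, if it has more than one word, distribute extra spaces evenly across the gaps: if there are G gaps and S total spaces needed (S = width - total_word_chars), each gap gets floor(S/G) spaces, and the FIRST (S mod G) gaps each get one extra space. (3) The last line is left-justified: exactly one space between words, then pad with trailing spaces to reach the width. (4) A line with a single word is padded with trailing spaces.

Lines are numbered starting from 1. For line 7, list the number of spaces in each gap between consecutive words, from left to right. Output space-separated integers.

Line 1: ['music', 'blue', 'cat'] (min_width=14, slack=4)
Line 2: ['security', 'matrix'] (min_width=15, slack=3)
Line 3: ['desert', 'or'] (min_width=9, slack=9)
Line 4: ['telescope', 'salt'] (min_width=14, slack=4)
Line 5: ['salty', 'of', 'vector'] (min_width=15, slack=3)
Line 6: ['corn', 'robot'] (min_width=10, slack=8)
Line 7: ['rectangle', 'mountain'] (min_width=18, slack=0)
Line 8: ['dog', 'oats', 'rock', 'fast'] (min_width=18, slack=0)

Answer: 1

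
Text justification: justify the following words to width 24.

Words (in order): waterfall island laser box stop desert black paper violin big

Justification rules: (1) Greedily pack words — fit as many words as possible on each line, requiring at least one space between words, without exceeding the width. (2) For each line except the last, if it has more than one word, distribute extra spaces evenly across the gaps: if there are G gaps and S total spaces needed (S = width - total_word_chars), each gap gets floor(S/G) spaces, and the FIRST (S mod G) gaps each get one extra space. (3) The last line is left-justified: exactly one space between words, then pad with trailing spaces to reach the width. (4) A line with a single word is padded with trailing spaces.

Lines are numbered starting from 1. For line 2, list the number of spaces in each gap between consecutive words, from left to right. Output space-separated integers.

Answer: 2 2 2

Derivation:
Line 1: ['waterfall', 'island', 'laser'] (min_width=22, slack=2)
Line 2: ['box', 'stop', 'desert', 'black'] (min_width=21, slack=3)
Line 3: ['paper', 'violin', 'big'] (min_width=16, slack=8)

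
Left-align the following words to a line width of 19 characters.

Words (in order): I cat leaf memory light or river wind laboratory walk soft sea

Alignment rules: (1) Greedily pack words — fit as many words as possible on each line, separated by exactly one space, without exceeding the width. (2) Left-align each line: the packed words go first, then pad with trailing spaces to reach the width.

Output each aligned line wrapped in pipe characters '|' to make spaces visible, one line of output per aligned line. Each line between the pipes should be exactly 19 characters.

Line 1: ['I', 'cat', 'leaf', 'memory'] (min_width=17, slack=2)
Line 2: ['light', 'or', 'river', 'wind'] (min_width=19, slack=0)
Line 3: ['laboratory', 'walk'] (min_width=15, slack=4)
Line 4: ['soft', 'sea'] (min_width=8, slack=11)

Answer: |I cat leaf memory  |
|light or river wind|
|laboratory walk    |
|soft sea           |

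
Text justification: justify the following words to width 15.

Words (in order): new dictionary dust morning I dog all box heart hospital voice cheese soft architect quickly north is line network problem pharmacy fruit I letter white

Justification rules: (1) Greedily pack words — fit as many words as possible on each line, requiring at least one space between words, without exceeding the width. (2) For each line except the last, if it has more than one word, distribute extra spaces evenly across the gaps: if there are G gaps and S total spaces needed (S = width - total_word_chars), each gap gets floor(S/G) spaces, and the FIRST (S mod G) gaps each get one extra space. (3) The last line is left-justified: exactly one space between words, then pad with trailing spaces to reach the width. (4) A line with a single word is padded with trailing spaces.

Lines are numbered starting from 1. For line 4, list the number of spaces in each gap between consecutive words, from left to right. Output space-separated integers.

Line 1: ['new', 'dictionary'] (min_width=14, slack=1)
Line 2: ['dust', 'morning', 'I'] (min_width=14, slack=1)
Line 3: ['dog', 'all', 'box'] (min_width=11, slack=4)
Line 4: ['heart', 'hospital'] (min_width=14, slack=1)
Line 5: ['voice', 'cheese'] (min_width=12, slack=3)
Line 6: ['soft', 'architect'] (min_width=14, slack=1)
Line 7: ['quickly', 'north'] (min_width=13, slack=2)
Line 8: ['is', 'line', 'network'] (min_width=15, slack=0)
Line 9: ['problem'] (min_width=7, slack=8)
Line 10: ['pharmacy', 'fruit'] (min_width=14, slack=1)
Line 11: ['I', 'letter', 'white'] (min_width=14, slack=1)

Answer: 2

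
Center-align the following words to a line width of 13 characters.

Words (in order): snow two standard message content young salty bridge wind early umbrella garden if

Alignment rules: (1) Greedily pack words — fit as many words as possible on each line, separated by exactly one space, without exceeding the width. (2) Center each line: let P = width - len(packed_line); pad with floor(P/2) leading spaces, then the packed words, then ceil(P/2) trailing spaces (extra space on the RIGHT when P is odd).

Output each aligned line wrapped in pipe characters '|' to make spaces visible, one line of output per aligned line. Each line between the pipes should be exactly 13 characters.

Answer: |  snow two   |
|  standard   |
|   message   |
|content young|
|salty bridge |
| wind early  |
|  umbrella   |
|  garden if  |

Derivation:
Line 1: ['snow', 'two'] (min_width=8, slack=5)
Line 2: ['standard'] (min_width=8, slack=5)
Line 3: ['message'] (min_width=7, slack=6)
Line 4: ['content', 'young'] (min_width=13, slack=0)
Line 5: ['salty', 'bridge'] (min_width=12, slack=1)
Line 6: ['wind', 'early'] (min_width=10, slack=3)
Line 7: ['umbrella'] (min_width=8, slack=5)
Line 8: ['garden', 'if'] (min_width=9, slack=4)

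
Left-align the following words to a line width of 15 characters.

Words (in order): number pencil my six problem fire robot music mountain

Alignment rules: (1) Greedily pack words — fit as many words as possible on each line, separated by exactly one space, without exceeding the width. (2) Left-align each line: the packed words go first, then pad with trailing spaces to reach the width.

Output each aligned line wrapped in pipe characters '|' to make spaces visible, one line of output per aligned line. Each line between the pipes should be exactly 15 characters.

Answer: |number pencil  |
|my six problem |
|fire robot     |
|music mountain |

Derivation:
Line 1: ['number', 'pencil'] (min_width=13, slack=2)
Line 2: ['my', 'six', 'problem'] (min_width=14, slack=1)
Line 3: ['fire', 'robot'] (min_width=10, slack=5)
Line 4: ['music', 'mountain'] (min_width=14, slack=1)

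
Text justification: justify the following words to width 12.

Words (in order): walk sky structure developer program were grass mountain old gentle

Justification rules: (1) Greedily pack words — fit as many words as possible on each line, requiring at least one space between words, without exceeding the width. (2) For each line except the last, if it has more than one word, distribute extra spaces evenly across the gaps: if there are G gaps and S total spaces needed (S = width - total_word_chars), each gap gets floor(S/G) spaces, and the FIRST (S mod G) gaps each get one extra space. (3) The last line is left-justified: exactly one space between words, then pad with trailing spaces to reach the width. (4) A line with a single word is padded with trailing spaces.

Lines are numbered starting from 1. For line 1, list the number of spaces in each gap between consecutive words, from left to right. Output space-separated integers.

Line 1: ['walk', 'sky'] (min_width=8, slack=4)
Line 2: ['structure'] (min_width=9, slack=3)
Line 3: ['developer'] (min_width=9, slack=3)
Line 4: ['program', 'were'] (min_width=12, slack=0)
Line 5: ['grass'] (min_width=5, slack=7)
Line 6: ['mountain', 'old'] (min_width=12, slack=0)
Line 7: ['gentle'] (min_width=6, slack=6)

Answer: 5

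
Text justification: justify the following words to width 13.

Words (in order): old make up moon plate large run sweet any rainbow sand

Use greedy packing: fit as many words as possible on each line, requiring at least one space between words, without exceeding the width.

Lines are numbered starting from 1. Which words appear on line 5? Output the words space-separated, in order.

Line 1: ['old', 'make', 'up'] (min_width=11, slack=2)
Line 2: ['moon', 'plate'] (min_width=10, slack=3)
Line 3: ['large', 'run'] (min_width=9, slack=4)
Line 4: ['sweet', 'any'] (min_width=9, slack=4)
Line 5: ['rainbow', 'sand'] (min_width=12, slack=1)

Answer: rainbow sand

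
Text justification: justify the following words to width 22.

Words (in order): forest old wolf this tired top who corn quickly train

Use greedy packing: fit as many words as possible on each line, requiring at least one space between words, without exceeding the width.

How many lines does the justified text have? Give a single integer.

Answer: 3

Derivation:
Line 1: ['forest', 'old', 'wolf', 'this'] (min_width=20, slack=2)
Line 2: ['tired', 'top', 'who', 'corn'] (min_width=18, slack=4)
Line 3: ['quickly', 'train'] (min_width=13, slack=9)
Total lines: 3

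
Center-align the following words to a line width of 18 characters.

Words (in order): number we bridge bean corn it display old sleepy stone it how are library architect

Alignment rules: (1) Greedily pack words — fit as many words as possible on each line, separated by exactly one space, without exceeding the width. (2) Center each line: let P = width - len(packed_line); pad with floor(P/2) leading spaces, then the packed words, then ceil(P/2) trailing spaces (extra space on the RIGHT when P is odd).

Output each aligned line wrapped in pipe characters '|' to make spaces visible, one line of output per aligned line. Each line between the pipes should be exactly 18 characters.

Line 1: ['number', 'we', 'bridge'] (min_width=16, slack=2)
Line 2: ['bean', 'corn', 'it'] (min_width=12, slack=6)
Line 3: ['display', 'old', 'sleepy'] (min_width=18, slack=0)
Line 4: ['stone', 'it', 'how', 'are'] (min_width=16, slack=2)
Line 5: ['library', 'architect'] (min_width=17, slack=1)

Answer: | number we bridge |
|   bean corn it   |
|display old sleepy|
| stone it how are |
|library architect |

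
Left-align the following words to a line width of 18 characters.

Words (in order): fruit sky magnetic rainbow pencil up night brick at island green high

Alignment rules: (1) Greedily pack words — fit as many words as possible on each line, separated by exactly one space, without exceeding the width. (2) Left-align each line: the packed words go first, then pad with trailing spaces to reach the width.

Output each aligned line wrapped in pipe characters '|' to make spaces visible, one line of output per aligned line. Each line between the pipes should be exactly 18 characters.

Answer: |fruit sky magnetic|
|rainbow pencil up |
|night brick at    |
|island green high |

Derivation:
Line 1: ['fruit', 'sky', 'magnetic'] (min_width=18, slack=0)
Line 2: ['rainbow', 'pencil', 'up'] (min_width=17, slack=1)
Line 3: ['night', 'brick', 'at'] (min_width=14, slack=4)
Line 4: ['island', 'green', 'high'] (min_width=17, slack=1)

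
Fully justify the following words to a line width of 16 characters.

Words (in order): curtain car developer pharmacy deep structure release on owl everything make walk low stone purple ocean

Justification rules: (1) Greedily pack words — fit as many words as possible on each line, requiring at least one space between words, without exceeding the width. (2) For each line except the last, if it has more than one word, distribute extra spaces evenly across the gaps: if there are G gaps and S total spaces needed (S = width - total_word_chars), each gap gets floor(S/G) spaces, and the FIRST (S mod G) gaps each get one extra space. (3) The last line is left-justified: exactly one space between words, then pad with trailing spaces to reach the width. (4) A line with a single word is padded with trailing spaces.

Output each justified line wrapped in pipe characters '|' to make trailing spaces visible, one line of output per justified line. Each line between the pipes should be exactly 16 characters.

Line 1: ['curtain', 'car'] (min_width=11, slack=5)
Line 2: ['developer'] (min_width=9, slack=7)
Line 3: ['pharmacy', 'deep'] (min_width=13, slack=3)
Line 4: ['structure'] (min_width=9, slack=7)
Line 5: ['release', 'on', 'owl'] (min_width=14, slack=2)
Line 6: ['everything', 'make'] (min_width=15, slack=1)
Line 7: ['walk', 'low', 'stone'] (min_width=14, slack=2)
Line 8: ['purple', 'ocean'] (min_width=12, slack=4)

Answer: |curtain      car|
|developer       |
|pharmacy    deep|
|structure       |
|release  on  owl|
|everything  make|
|walk  low  stone|
|purple ocean    |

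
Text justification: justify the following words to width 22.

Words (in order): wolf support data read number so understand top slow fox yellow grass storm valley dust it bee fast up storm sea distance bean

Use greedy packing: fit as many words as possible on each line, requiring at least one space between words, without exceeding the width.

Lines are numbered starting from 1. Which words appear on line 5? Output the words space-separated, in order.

Answer: dust it bee fast up

Derivation:
Line 1: ['wolf', 'support', 'data', 'read'] (min_width=22, slack=0)
Line 2: ['number', 'so', 'understand'] (min_width=20, slack=2)
Line 3: ['top', 'slow', 'fox', 'yellow'] (min_width=19, slack=3)
Line 4: ['grass', 'storm', 'valley'] (min_width=18, slack=4)
Line 5: ['dust', 'it', 'bee', 'fast', 'up'] (min_width=19, slack=3)
Line 6: ['storm', 'sea', 'distance'] (min_width=18, slack=4)
Line 7: ['bean'] (min_width=4, slack=18)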